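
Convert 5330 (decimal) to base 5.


Divide by 5 repeatedly:
5330 ÷ 5 = 1066 remainder 0
1066 ÷ 5 = 213 remainder 1
213 ÷ 5 = 42 remainder 3
42 ÷ 5 = 8 remainder 2
8 ÷ 5 = 1 remainder 3
1 ÷ 5 = 0 remainder 1
Reading remainders bottom-up:
= 132310


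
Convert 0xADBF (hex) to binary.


Each hex digit → 4 binary bits:
  A = 1010
  D = 1101
  B = 1011
  F = 1111
Concatenate: 1010 1101 1011 1111
= 1010110110111111


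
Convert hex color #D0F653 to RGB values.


Hex: #D0F653
R = D0₁₆ = 208
G = F6₁₆ = 246
B = 53₁₆ = 83
= RGB(208, 246, 83)


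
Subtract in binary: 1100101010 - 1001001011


Align and subtract column by column (LSB to MSB, borrowing when needed):
  1100101010
- 1001001011
  ----------
  col 0: (0 - 0 borrow-in) - 1 → borrow from next column: (0+2) - 1 = 1, borrow out 1
  col 1: (1 - 1 borrow-in) - 1 → borrow from next column: (0+2) - 1 = 1, borrow out 1
  col 2: (0 - 1 borrow-in) - 0 → borrow from next column: (-1+2) - 0 = 1, borrow out 1
  col 3: (1 - 1 borrow-in) - 1 → borrow from next column: (0+2) - 1 = 1, borrow out 1
  col 4: (0 - 1 borrow-in) - 0 → borrow from next column: (-1+2) - 0 = 1, borrow out 1
  col 5: (1 - 1 borrow-in) - 0 → 0 - 0 = 0, borrow out 0
  col 6: (0 - 0 borrow-in) - 1 → borrow from next column: (0+2) - 1 = 1, borrow out 1
  col 7: (0 - 1 borrow-in) - 0 → borrow from next column: (-1+2) - 0 = 1, borrow out 1
  col 8: (1 - 1 borrow-in) - 0 → 0 - 0 = 0, borrow out 0
  col 9: (1 - 0 borrow-in) - 1 → 1 - 1 = 0, borrow out 0
Reading bits MSB→LSB: 0011011111
Strip leading zeros: 11011111
= 11011111


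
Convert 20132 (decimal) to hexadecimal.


Divide by 16 repeatedly:
20132 ÷ 16 = 1258 remainder 4 (4)
1258 ÷ 16 = 78 remainder 10 (A)
78 ÷ 16 = 4 remainder 14 (E)
4 ÷ 16 = 0 remainder 4 (4)
Reading remainders bottom-up:
= 0x4EA4


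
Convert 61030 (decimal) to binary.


Divide by 2 repeatedly:
61030 ÷ 2 = 30515 remainder 0
30515 ÷ 2 = 15257 remainder 1
15257 ÷ 2 = 7628 remainder 1
7628 ÷ 2 = 3814 remainder 0
3814 ÷ 2 = 1907 remainder 0
1907 ÷ 2 = 953 remainder 1
953 ÷ 2 = 476 remainder 1
476 ÷ 2 = 238 remainder 0
238 ÷ 2 = 119 remainder 0
119 ÷ 2 = 59 remainder 1
59 ÷ 2 = 29 remainder 1
29 ÷ 2 = 14 remainder 1
14 ÷ 2 = 7 remainder 0
7 ÷ 2 = 3 remainder 1
3 ÷ 2 = 1 remainder 1
1 ÷ 2 = 0 remainder 1
Reading remainders bottom-up:
= 1110111001100110


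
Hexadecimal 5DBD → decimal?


Positional values:
Position 0: D × 16^0 = 13 × 1 = 13
Position 1: B × 16^1 = 11 × 16 = 176
Position 2: D × 16^2 = 13 × 256 = 3328
Position 3: 5 × 16^3 = 5 × 4096 = 20480
Sum = 13 + 176 + 3328 + 20480
= 23997


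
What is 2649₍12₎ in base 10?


Positional values (base 12):
  9 × 12^0 = 9 × 1 = 9
  4 × 12^1 = 4 × 12 = 48
  6 × 12^2 = 6 × 144 = 864
  2 × 12^3 = 2 × 1728 = 3456
Sum = 9 + 48 + 864 + 3456
= 4377


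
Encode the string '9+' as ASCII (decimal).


String: '9+'  (2 characters)
Per-character ASCII lookup:
  '9': digits start at 48: '9' = 48 + 9 = 57
  '+': special character: '+' = 43
= 57 43


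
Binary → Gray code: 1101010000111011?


Binary: 1101010000111011
Gray code: G = B XOR (B >> 1)
B >> 1 = 0110101000011101
1101010000111011 XOR 0110101000011101:
  1 XOR 0 = 1
  1 XOR 1 = 0
  0 XOR 1 = 1
  1 XOR 0 = 1
  0 XOR 1 = 1
  1 XOR 0 = 1
  0 XOR 1 = 1
  0 XOR 0 = 0
  0 XOR 0 = 0
  0 XOR 0 = 0
  1 XOR 0 = 1
  1 XOR 1 = 0
  1 XOR 1 = 0
  0 XOR 1 = 1
  1 XOR 0 = 1
  1 XOR 1 = 0
= 1011111000100110


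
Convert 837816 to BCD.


Each digit → 4-bit binary:
  8 → 1000
  3 → 0011
  7 → 0111
  8 → 1000
  1 → 0001
  6 → 0110
= 1000 0011 0111 1000 0001 0110


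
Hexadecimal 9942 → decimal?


Positional values:
Position 0: 2 × 16^0 = 2 × 1 = 2
Position 1: 4 × 16^1 = 4 × 16 = 64
Position 2: 9 × 16^2 = 9 × 256 = 2304
Position 3: 9 × 16^3 = 9 × 4096 = 36864
Sum = 2 + 64 + 2304 + 36864
= 39234


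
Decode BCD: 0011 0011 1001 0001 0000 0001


Each 4-bit group → digit:
  0011 → 3
  0011 → 3
  1001 → 9
  0001 → 1
  0000 → 0
  0001 → 1
= 339101


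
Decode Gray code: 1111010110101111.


Gray code: 1111010110101111
MSB stays the same: 1
Each subsequent bit = prev_binary XOR current_gray:
  B[1] = 1 XOR 1 = 0
  B[2] = 0 XOR 1 = 1
  B[3] = 1 XOR 1 = 0
  B[4] = 0 XOR 0 = 0
  B[5] = 0 XOR 1 = 1
  B[6] = 1 XOR 0 = 1
  B[7] = 1 XOR 1 = 0
  B[8] = 0 XOR 1 = 1
  B[9] = 1 XOR 0 = 1
  B[10] = 1 XOR 1 = 0
  B[11] = 0 XOR 0 = 0
  B[12] = 0 XOR 1 = 1
  B[13] = 1 XOR 1 = 0
  B[14] = 0 XOR 1 = 1
  B[15] = 1 XOR 1 = 0
= 1010011011001010 (42698 decimal)


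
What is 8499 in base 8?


Divide by 8 repeatedly:
8499 ÷ 8 = 1062 remainder 3
1062 ÷ 8 = 132 remainder 6
132 ÷ 8 = 16 remainder 4
16 ÷ 8 = 2 remainder 0
2 ÷ 8 = 0 remainder 2
Reading remainders bottom-up:
= 0o20463


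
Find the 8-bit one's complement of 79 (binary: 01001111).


Original: 01001111
Invert all bits:
  bit 0: 0 → 1
  bit 1: 1 → 0
  bit 2: 0 → 1
  bit 3: 0 → 1
  bit 4: 1 → 0
  bit 5: 1 → 0
  bit 6: 1 → 0
  bit 7: 1 → 0
= 10110000


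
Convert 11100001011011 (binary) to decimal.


Positional values:
Bit 0: 1 × 2^0 = 1
Bit 1: 1 × 2^1 = 2
Bit 3: 1 × 2^3 = 8
Bit 4: 1 × 2^4 = 16
Bit 6: 1 × 2^6 = 64
Bit 11: 1 × 2^11 = 2048
Bit 12: 1 × 2^12 = 4096
Bit 13: 1 × 2^13 = 8192
Sum = 1 + 2 + 8 + 16 + 64 + 2048 + 4096 + 8192
= 14427


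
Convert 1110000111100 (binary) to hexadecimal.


Group into 4-bit nibbles: 0001110000111100
  0001 = 1
  1100 = C
  0011 = 3
  1100 = C
= 0x1C3C


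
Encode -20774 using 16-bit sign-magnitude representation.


Sign bit: 1 (negative)
Magnitude: 20774 = 101000100100110
= 1101000100100110


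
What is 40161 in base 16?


Divide by 16 repeatedly:
40161 ÷ 16 = 2510 remainder 1 (1)
2510 ÷ 16 = 156 remainder 14 (E)
156 ÷ 16 = 9 remainder 12 (C)
9 ÷ 16 = 0 remainder 9 (9)
Reading remainders bottom-up:
= 0x9CE1


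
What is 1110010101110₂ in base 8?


Group into 3-bit groups: 001110010101110
  001 = 1
  110 = 6
  010 = 2
  101 = 5
  110 = 6
= 0o16256


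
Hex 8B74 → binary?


Each hex digit → 4 binary bits:
  8 = 1000
  B = 1011
  7 = 0111
  4 = 0100
Concatenate: 1000 1011 0111 0100
= 1000101101110100


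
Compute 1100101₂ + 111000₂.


Align and add column by column (LSB to MSB, carry propagating):
  01100101
+ 00111000
  --------
  col 0: 1 + 0 + 0 (carry in) = 1 → bit 1, carry out 0
  col 1: 0 + 0 + 0 (carry in) = 0 → bit 0, carry out 0
  col 2: 1 + 0 + 0 (carry in) = 1 → bit 1, carry out 0
  col 3: 0 + 1 + 0 (carry in) = 1 → bit 1, carry out 0
  col 4: 0 + 1 + 0 (carry in) = 1 → bit 1, carry out 0
  col 5: 1 + 1 + 0 (carry in) = 2 → bit 0, carry out 1
  col 6: 1 + 0 + 1 (carry in) = 2 → bit 0, carry out 1
  col 7: 0 + 0 + 1 (carry in) = 1 → bit 1, carry out 0
Reading bits MSB→LSB: 10011101
Strip leading zeros: 10011101
= 10011101


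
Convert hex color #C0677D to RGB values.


Hex: #C0677D
R = C0₁₆ = 192
G = 67₁₆ = 103
B = 7D₁₆ = 125
= RGB(192, 103, 125)


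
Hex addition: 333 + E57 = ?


Align and add column by column (LSB to MSB, each column mod 16 with carry):
  0333
+ 0E57
  ----
  col 0: 3(3) + 7(7) + 0 (carry in) = 10 → A(10), carry out 0
  col 1: 3(3) + 5(5) + 0 (carry in) = 8 → 8(8), carry out 0
  col 2: 3(3) + E(14) + 0 (carry in) = 17 → 1(1), carry out 1
  col 3: 0(0) + 0(0) + 1 (carry in) = 1 → 1(1), carry out 0
Reading digits MSB→LSB: 118A
Strip leading zeros: 118A
= 0x118A


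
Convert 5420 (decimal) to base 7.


Divide by 7 repeatedly:
5420 ÷ 7 = 774 remainder 2
774 ÷ 7 = 110 remainder 4
110 ÷ 7 = 15 remainder 5
15 ÷ 7 = 2 remainder 1
2 ÷ 7 = 0 remainder 2
Reading remainders bottom-up:
= 21542


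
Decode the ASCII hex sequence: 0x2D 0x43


Codes (hex): 0x2D 0x43
Per-code ASCII lookup:
  0x2D = 45  (special character) → '-'
  0x43 = 67  (range 65-90: uppercase, 67 - 65 = 2) → 'C'
= '-C'


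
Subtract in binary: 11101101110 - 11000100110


Align and subtract column by column (LSB to MSB, borrowing when needed):
  11101101110
- 11000100110
  -----------
  col 0: (0 - 0 borrow-in) - 0 → 0 - 0 = 0, borrow out 0
  col 1: (1 - 0 borrow-in) - 1 → 1 - 1 = 0, borrow out 0
  col 2: (1 - 0 borrow-in) - 1 → 1 - 1 = 0, borrow out 0
  col 3: (1 - 0 borrow-in) - 0 → 1 - 0 = 1, borrow out 0
  col 4: (0 - 0 borrow-in) - 0 → 0 - 0 = 0, borrow out 0
  col 5: (1 - 0 borrow-in) - 1 → 1 - 1 = 0, borrow out 0
  col 6: (1 - 0 borrow-in) - 0 → 1 - 0 = 1, borrow out 0
  col 7: (0 - 0 borrow-in) - 0 → 0 - 0 = 0, borrow out 0
  col 8: (1 - 0 borrow-in) - 0 → 1 - 0 = 1, borrow out 0
  col 9: (1 - 0 borrow-in) - 1 → 1 - 1 = 0, borrow out 0
  col 10: (1 - 0 borrow-in) - 1 → 1 - 1 = 0, borrow out 0
Reading bits MSB→LSB: 00101001000
Strip leading zeros: 101001000
= 101001000


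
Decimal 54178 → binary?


Divide by 2 repeatedly:
54178 ÷ 2 = 27089 remainder 0
27089 ÷ 2 = 13544 remainder 1
13544 ÷ 2 = 6772 remainder 0
6772 ÷ 2 = 3386 remainder 0
3386 ÷ 2 = 1693 remainder 0
1693 ÷ 2 = 846 remainder 1
846 ÷ 2 = 423 remainder 0
423 ÷ 2 = 211 remainder 1
211 ÷ 2 = 105 remainder 1
105 ÷ 2 = 52 remainder 1
52 ÷ 2 = 26 remainder 0
26 ÷ 2 = 13 remainder 0
13 ÷ 2 = 6 remainder 1
6 ÷ 2 = 3 remainder 0
3 ÷ 2 = 1 remainder 1
1 ÷ 2 = 0 remainder 1
Reading remainders bottom-up:
= 1101001110100010


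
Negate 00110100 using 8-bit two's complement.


Original: 00110100
Step 1 - Invert all bits: 11001011
Step 2 - Add 1: 11001011 + 1
= 11001100 (represents -52)


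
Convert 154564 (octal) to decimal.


Positional values:
Position 0: 4 × 8^0 = 4
Position 1: 6 × 8^1 = 48
Position 2: 5 × 8^2 = 320
Position 3: 4 × 8^3 = 2048
Position 4: 5 × 8^4 = 20480
Position 5: 1 × 8^5 = 32768
Sum = 4 + 48 + 320 + 2048 + 20480 + 32768
= 55668


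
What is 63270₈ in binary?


Each octal digit → 3 binary bits:
  6 = 110
  3 = 011
  2 = 010
  7 = 111
  0 = 000
Concatenate: 110 011 010 111 000
= 110011010111000


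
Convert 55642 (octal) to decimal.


Positional values:
Position 0: 2 × 8^0 = 2
Position 1: 4 × 8^1 = 32
Position 2: 6 × 8^2 = 384
Position 3: 5 × 8^3 = 2560
Position 4: 5 × 8^4 = 20480
Sum = 2 + 32 + 384 + 2560 + 20480
= 23458


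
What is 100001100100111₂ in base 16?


Group into 4-bit nibbles: 0100001100100111
  0100 = 4
  0011 = 3
  0010 = 2
  0111 = 7
= 0x4327


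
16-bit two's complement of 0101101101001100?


Original: 0101101101001100
Step 1 - Invert all bits: 1010010010110011
Step 2 - Add 1: 1010010010110011 + 1
= 1010010010110100 (represents -23372)


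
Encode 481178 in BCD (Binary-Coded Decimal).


Each digit → 4-bit binary:
  4 → 0100
  8 → 1000
  1 → 0001
  1 → 0001
  7 → 0111
  8 → 1000
= 0100 1000 0001 0001 0111 1000


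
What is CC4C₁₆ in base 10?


Positional values:
Position 0: C × 16^0 = 12 × 1 = 12
Position 1: 4 × 16^1 = 4 × 16 = 64
Position 2: C × 16^2 = 12 × 256 = 3072
Position 3: C × 16^3 = 12 × 4096 = 49152
Sum = 12 + 64 + 3072 + 49152
= 52300


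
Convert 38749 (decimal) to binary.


Divide by 2 repeatedly:
38749 ÷ 2 = 19374 remainder 1
19374 ÷ 2 = 9687 remainder 0
9687 ÷ 2 = 4843 remainder 1
4843 ÷ 2 = 2421 remainder 1
2421 ÷ 2 = 1210 remainder 1
1210 ÷ 2 = 605 remainder 0
605 ÷ 2 = 302 remainder 1
302 ÷ 2 = 151 remainder 0
151 ÷ 2 = 75 remainder 1
75 ÷ 2 = 37 remainder 1
37 ÷ 2 = 18 remainder 1
18 ÷ 2 = 9 remainder 0
9 ÷ 2 = 4 remainder 1
4 ÷ 2 = 2 remainder 0
2 ÷ 2 = 1 remainder 0
1 ÷ 2 = 0 remainder 1
Reading remainders bottom-up:
= 1001011101011101


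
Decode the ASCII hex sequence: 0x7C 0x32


Codes (hex): 0x7C 0x32
Per-code ASCII lookup:
  0x7C = 124  (special character) → '|'
  0x32 = 50  (range 48-57: digits, 50 - 48 = 2) → '2'
= '|2'


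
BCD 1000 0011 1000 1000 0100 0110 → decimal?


Each 4-bit group → digit:
  1000 → 8
  0011 → 3
  1000 → 8
  1000 → 8
  0100 → 4
  0110 → 6
= 838846


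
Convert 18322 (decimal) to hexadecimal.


Divide by 16 repeatedly:
18322 ÷ 16 = 1145 remainder 2 (2)
1145 ÷ 16 = 71 remainder 9 (9)
71 ÷ 16 = 4 remainder 7 (7)
4 ÷ 16 = 0 remainder 4 (4)
Reading remainders bottom-up:
= 0x4792


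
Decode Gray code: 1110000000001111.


Gray code: 1110000000001111
MSB stays the same: 1
Each subsequent bit = prev_binary XOR current_gray:
  B[1] = 1 XOR 1 = 0
  B[2] = 0 XOR 1 = 1
  B[3] = 1 XOR 0 = 1
  B[4] = 1 XOR 0 = 1
  B[5] = 1 XOR 0 = 1
  B[6] = 1 XOR 0 = 1
  B[7] = 1 XOR 0 = 1
  B[8] = 1 XOR 0 = 1
  B[9] = 1 XOR 0 = 1
  B[10] = 1 XOR 0 = 1
  B[11] = 1 XOR 0 = 1
  B[12] = 1 XOR 1 = 0
  B[13] = 0 XOR 1 = 1
  B[14] = 1 XOR 1 = 0
  B[15] = 0 XOR 1 = 1
= 1011111111110101 (49141 decimal)


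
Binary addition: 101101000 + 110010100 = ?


Align and add column by column (LSB to MSB, carry propagating):
  0101101000
+ 0110010100
  ----------
  col 0: 0 + 0 + 0 (carry in) = 0 → bit 0, carry out 0
  col 1: 0 + 0 + 0 (carry in) = 0 → bit 0, carry out 0
  col 2: 0 + 1 + 0 (carry in) = 1 → bit 1, carry out 0
  col 3: 1 + 0 + 0 (carry in) = 1 → bit 1, carry out 0
  col 4: 0 + 1 + 0 (carry in) = 1 → bit 1, carry out 0
  col 5: 1 + 0 + 0 (carry in) = 1 → bit 1, carry out 0
  col 6: 1 + 0 + 0 (carry in) = 1 → bit 1, carry out 0
  col 7: 0 + 1 + 0 (carry in) = 1 → bit 1, carry out 0
  col 8: 1 + 1 + 0 (carry in) = 2 → bit 0, carry out 1
  col 9: 0 + 0 + 1 (carry in) = 1 → bit 1, carry out 0
Reading bits MSB→LSB: 1011111100
Strip leading zeros: 1011111100
= 1011111100


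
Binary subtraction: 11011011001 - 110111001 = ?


Align and subtract column by column (LSB to MSB, borrowing when needed):
  11011011001
- 00110111001
  -----------
  col 0: (1 - 0 borrow-in) - 1 → 1 - 1 = 0, borrow out 0
  col 1: (0 - 0 borrow-in) - 0 → 0 - 0 = 0, borrow out 0
  col 2: (0 - 0 borrow-in) - 0 → 0 - 0 = 0, borrow out 0
  col 3: (1 - 0 borrow-in) - 1 → 1 - 1 = 0, borrow out 0
  col 4: (1 - 0 borrow-in) - 1 → 1 - 1 = 0, borrow out 0
  col 5: (0 - 0 borrow-in) - 1 → borrow from next column: (0+2) - 1 = 1, borrow out 1
  col 6: (1 - 1 borrow-in) - 0 → 0 - 0 = 0, borrow out 0
  col 7: (1 - 0 borrow-in) - 1 → 1 - 1 = 0, borrow out 0
  col 8: (0 - 0 borrow-in) - 1 → borrow from next column: (0+2) - 1 = 1, borrow out 1
  col 9: (1 - 1 borrow-in) - 0 → 0 - 0 = 0, borrow out 0
  col 10: (1 - 0 borrow-in) - 0 → 1 - 0 = 1, borrow out 0
Reading bits MSB→LSB: 10100100000
Strip leading zeros: 10100100000
= 10100100000


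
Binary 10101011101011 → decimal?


Positional values:
Bit 0: 1 × 2^0 = 1
Bit 1: 1 × 2^1 = 2
Bit 3: 1 × 2^3 = 8
Bit 5: 1 × 2^5 = 32
Bit 6: 1 × 2^6 = 64
Bit 7: 1 × 2^7 = 128
Bit 9: 1 × 2^9 = 512
Bit 11: 1 × 2^11 = 2048
Bit 13: 1 × 2^13 = 8192
Sum = 1 + 2 + 8 + 32 + 64 + 128 + 512 + 2048 + 8192
= 10987


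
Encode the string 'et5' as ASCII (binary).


String: 'et5'  (3 characters)
Per-character ASCII lookup:
  'e': lowercase starts at 97: 'e' = 97 + 4 = 101 → 1100101
  't': lowercase starts at 97: 't' = 97 + 19 = 116 → 1110100
  '5': digits start at 48: '5' = 48 + 5 = 53 → 110101
= 1100101 1110100 110101


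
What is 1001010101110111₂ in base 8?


Group into 3-bit groups: 001001010101110111
  001 = 1
  001 = 1
  010 = 2
  101 = 5
  110 = 6
  111 = 7
= 0o112567


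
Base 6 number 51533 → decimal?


Positional values (base 6):
  3 × 6^0 = 3 × 1 = 3
  3 × 6^1 = 3 × 6 = 18
  5 × 6^2 = 5 × 36 = 180
  1 × 6^3 = 1 × 216 = 216
  5 × 6^4 = 5 × 1296 = 6480
Sum = 3 + 18 + 180 + 216 + 6480
= 6897


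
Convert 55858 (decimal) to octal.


Divide by 8 repeatedly:
55858 ÷ 8 = 6982 remainder 2
6982 ÷ 8 = 872 remainder 6
872 ÷ 8 = 109 remainder 0
109 ÷ 8 = 13 remainder 5
13 ÷ 8 = 1 remainder 5
1 ÷ 8 = 0 remainder 1
Reading remainders bottom-up:
= 0o155062


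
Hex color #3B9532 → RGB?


Hex: #3B9532
R = 3B₁₆ = 59
G = 95₁₆ = 149
B = 32₁₆ = 50
= RGB(59, 149, 50)


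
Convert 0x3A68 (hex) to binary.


Each hex digit → 4 binary bits:
  3 = 0011
  A = 1010
  6 = 0110
  8 = 1000
Concatenate: 0011 1010 0110 1000
= 0011101001101000


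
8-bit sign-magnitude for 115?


Sign bit: 0 (positive)
Magnitude: 115 = 1110011
= 01110011


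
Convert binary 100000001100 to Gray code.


Binary: 100000001100
Gray code: G = B XOR (B >> 1)
B >> 1 = 010000000110
100000001100 XOR 010000000110:
  1 XOR 0 = 1
  0 XOR 1 = 1
  0 XOR 0 = 0
  0 XOR 0 = 0
  0 XOR 0 = 0
  0 XOR 0 = 0
  0 XOR 0 = 0
  0 XOR 0 = 0
  1 XOR 0 = 1
  1 XOR 1 = 0
  0 XOR 1 = 1
  0 XOR 0 = 0
= 110000001010


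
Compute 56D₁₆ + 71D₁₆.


Align and add column by column (LSB to MSB, each column mod 16 with carry):
  056D
+ 071D
  ----
  col 0: D(13) + D(13) + 0 (carry in) = 26 → A(10), carry out 1
  col 1: 6(6) + 1(1) + 1 (carry in) = 8 → 8(8), carry out 0
  col 2: 5(5) + 7(7) + 0 (carry in) = 12 → C(12), carry out 0
  col 3: 0(0) + 0(0) + 0 (carry in) = 0 → 0(0), carry out 0
Reading digits MSB→LSB: 0C8A
Strip leading zeros: C8A
= 0xC8A


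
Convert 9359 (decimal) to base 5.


Divide by 5 repeatedly:
9359 ÷ 5 = 1871 remainder 4
1871 ÷ 5 = 374 remainder 1
374 ÷ 5 = 74 remainder 4
74 ÷ 5 = 14 remainder 4
14 ÷ 5 = 2 remainder 4
2 ÷ 5 = 0 remainder 2
Reading remainders bottom-up:
= 244414


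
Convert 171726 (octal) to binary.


Each octal digit → 3 binary bits:
  1 = 001
  7 = 111
  1 = 001
  7 = 111
  2 = 010
  6 = 110
Concatenate: 001 111 001 111 010 110
= 001111001111010110


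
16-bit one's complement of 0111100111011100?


Original: 0111100111011100
Invert all bits:
  bit 0: 0 → 1
  bit 1: 1 → 0
  bit 2: 1 → 0
  bit 3: 1 → 0
  bit 4: 1 → 0
  bit 5: 0 → 1
  bit 6: 0 → 1
  bit 7: 1 → 0
  bit 8: 1 → 0
  bit 9: 1 → 0
  bit 10: 0 → 1
  bit 11: 1 → 0
  bit 12: 1 → 0
  bit 13: 1 → 0
  bit 14: 0 → 1
  bit 15: 0 → 1
= 1000011000100011


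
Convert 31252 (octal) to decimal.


Positional values:
Position 0: 2 × 8^0 = 2
Position 1: 5 × 8^1 = 40
Position 2: 2 × 8^2 = 128
Position 3: 1 × 8^3 = 512
Position 4: 3 × 8^4 = 12288
Sum = 2 + 40 + 128 + 512 + 12288
= 12970


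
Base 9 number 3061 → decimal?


Positional values (base 9):
  1 × 9^0 = 1 × 1 = 1
  6 × 9^1 = 6 × 9 = 54
  0 × 9^2 = 0 × 81 = 0
  3 × 9^3 = 3 × 729 = 2187
Sum = 1 + 54 + 0 + 2187
= 2242


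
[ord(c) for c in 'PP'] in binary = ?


String: 'PP'  (2 characters)
Per-character ASCII lookup:
  'P': uppercase starts at 65: 'P' = 65 + 15 = 80 → 1010000
  'P': uppercase starts at 65: 'P' = 65 + 15 = 80 → 1010000
= 1010000 1010000


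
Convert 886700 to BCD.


Each digit → 4-bit binary:
  8 → 1000
  8 → 1000
  6 → 0110
  7 → 0111
  0 → 0000
  0 → 0000
= 1000 1000 0110 0111 0000 0000


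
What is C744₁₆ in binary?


Each hex digit → 4 binary bits:
  C = 1100
  7 = 0111
  4 = 0100
  4 = 0100
Concatenate: 1100 0111 0100 0100
= 1100011101000100


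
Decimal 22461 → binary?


Divide by 2 repeatedly:
22461 ÷ 2 = 11230 remainder 1
11230 ÷ 2 = 5615 remainder 0
5615 ÷ 2 = 2807 remainder 1
2807 ÷ 2 = 1403 remainder 1
1403 ÷ 2 = 701 remainder 1
701 ÷ 2 = 350 remainder 1
350 ÷ 2 = 175 remainder 0
175 ÷ 2 = 87 remainder 1
87 ÷ 2 = 43 remainder 1
43 ÷ 2 = 21 remainder 1
21 ÷ 2 = 10 remainder 1
10 ÷ 2 = 5 remainder 0
5 ÷ 2 = 2 remainder 1
2 ÷ 2 = 1 remainder 0
1 ÷ 2 = 0 remainder 1
Reading remainders bottom-up:
= 101011110111101


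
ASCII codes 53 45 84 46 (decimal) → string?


Codes (decimal): 53 45 84 46
Per-code ASCII lookup:
  53  (range 48-57: digits, 53 - 48 = 5) → '5'
  45  (special character) → '-'
  84  (range 65-90: uppercase, 84 - 65 = 19) → 'T'
  46  (special character) → '.'
= '5-T.'


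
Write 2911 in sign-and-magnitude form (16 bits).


Sign bit: 0 (positive)
Magnitude: 2911 = 000101101011111
= 0000101101011111


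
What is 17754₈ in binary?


Each octal digit → 3 binary bits:
  1 = 001
  7 = 111
  7 = 111
  5 = 101
  4 = 100
Concatenate: 001 111 111 101 100
= 001111111101100


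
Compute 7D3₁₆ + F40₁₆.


Align and add column by column (LSB to MSB, each column mod 16 with carry):
  07D3
+ 0F40
  ----
  col 0: 3(3) + 0(0) + 0 (carry in) = 3 → 3(3), carry out 0
  col 1: D(13) + 4(4) + 0 (carry in) = 17 → 1(1), carry out 1
  col 2: 7(7) + F(15) + 1 (carry in) = 23 → 7(7), carry out 1
  col 3: 0(0) + 0(0) + 1 (carry in) = 1 → 1(1), carry out 0
Reading digits MSB→LSB: 1713
Strip leading zeros: 1713
= 0x1713


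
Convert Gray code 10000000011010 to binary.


Gray code: 10000000011010
MSB stays the same: 1
Each subsequent bit = prev_binary XOR current_gray:
  B[1] = 1 XOR 0 = 1
  B[2] = 1 XOR 0 = 1
  B[3] = 1 XOR 0 = 1
  B[4] = 1 XOR 0 = 1
  B[5] = 1 XOR 0 = 1
  B[6] = 1 XOR 0 = 1
  B[7] = 1 XOR 0 = 1
  B[8] = 1 XOR 0 = 1
  B[9] = 1 XOR 1 = 0
  B[10] = 0 XOR 1 = 1
  B[11] = 1 XOR 0 = 1
  B[12] = 1 XOR 1 = 0
  B[13] = 0 XOR 0 = 0
= 11111111101100 (16364 decimal)


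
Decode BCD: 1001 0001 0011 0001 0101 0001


Each 4-bit group → digit:
  1001 → 9
  0001 → 1
  0011 → 3
  0001 → 1
  0101 → 5
  0001 → 1
= 913151


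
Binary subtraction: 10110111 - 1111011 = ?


Align and subtract column by column (LSB to MSB, borrowing when needed):
  10110111
- 01111011
  --------
  col 0: (1 - 0 borrow-in) - 1 → 1 - 1 = 0, borrow out 0
  col 1: (1 - 0 borrow-in) - 1 → 1 - 1 = 0, borrow out 0
  col 2: (1 - 0 borrow-in) - 0 → 1 - 0 = 1, borrow out 0
  col 3: (0 - 0 borrow-in) - 1 → borrow from next column: (0+2) - 1 = 1, borrow out 1
  col 4: (1 - 1 borrow-in) - 1 → borrow from next column: (0+2) - 1 = 1, borrow out 1
  col 5: (1 - 1 borrow-in) - 1 → borrow from next column: (0+2) - 1 = 1, borrow out 1
  col 6: (0 - 1 borrow-in) - 1 → borrow from next column: (-1+2) - 1 = 0, borrow out 1
  col 7: (1 - 1 borrow-in) - 0 → 0 - 0 = 0, borrow out 0
Reading bits MSB→LSB: 00111100
Strip leading zeros: 111100
= 111100


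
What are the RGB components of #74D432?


Hex: #74D432
R = 74₁₆ = 116
G = D4₁₆ = 212
B = 32₁₆ = 50
= RGB(116, 212, 50)


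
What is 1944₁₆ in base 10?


Positional values:
Position 0: 4 × 16^0 = 4 × 1 = 4
Position 1: 4 × 16^1 = 4 × 16 = 64
Position 2: 9 × 16^2 = 9 × 256 = 2304
Position 3: 1 × 16^3 = 1 × 4096 = 4096
Sum = 4 + 64 + 2304 + 4096
= 6468


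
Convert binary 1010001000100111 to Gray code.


Binary: 1010001000100111
Gray code: G = B XOR (B >> 1)
B >> 1 = 0101000100010011
1010001000100111 XOR 0101000100010011:
  1 XOR 0 = 1
  0 XOR 1 = 1
  1 XOR 0 = 1
  0 XOR 1 = 1
  0 XOR 0 = 0
  0 XOR 0 = 0
  1 XOR 0 = 1
  0 XOR 1 = 1
  0 XOR 0 = 0
  0 XOR 0 = 0
  1 XOR 0 = 1
  0 XOR 1 = 1
  0 XOR 0 = 0
  1 XOR 0 = 1
  1 XOR 1 = 0
  1 XOR 1 = 0
= 1111001100110100


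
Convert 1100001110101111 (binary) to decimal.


Positional values:
Bit 0: 1 × 2^0 = 1
Bit 1: 1 × 2^1 = 2
Bit 2: 1 × 2^2 = 4
Bit 3: 1 × 2^3 = 8
Bit 5: 1 × 2^5 = 32
Bit 7: 1 × 2^7 = 128
Bit 8: 1 × 2^8 = 256
Bit 9: 1 × 2^9 = 512
Bit 14: 1 × 2^14 = 16384
Bit 15: 1 × 2^15 = 32768
Sum = 1 + 2 + 4 + 8 + 32 + 128 + 256 + 512 + 16384 + 32768
= 50095


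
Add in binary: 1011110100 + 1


Align and add column by column (LSB to MSB, carry propagating):
  01011110100
+ 00000000001
  -----------
  col 0: 0 + 1 + 0 (carry in) = 1 → bit 1, carry out 0
  col 1: 0 + 0 + 0 (carry in) = 0 → bit 0, carry out 0
  col 2: 1 + 0 + 0 (carry in) = 1 → bit 1, carry out 0
  col 3: 0 + 0 + 0 (carry in) = 0 → bit 0, carry out 0
  col 4: 1 + 0 + 0 (carry in) = 1 → bit 1, carry out 0
  col 5: 1 + 0 + 0 (carry in) = 1 → bit 1, carry out 0
  col 6: 1 + 0 + 0 (carry in) = 1 → bit 1, carry out 0
  col 7: 1 + 0 + 0 (carry in) = 1 → bit 1, carry out 0
  col 8: 0 + 0 + 0 (carry in) = 0 → bit 0, carry out 0
  col 9: 1 + 0 + 0 (carry in) = 1 → bit 1, carry out 0
  col 10: 0 + 0 + 0 (carry in) = 0 → bit 0, carry out 0
Reading bits MSB→LSB: 01011110101
Strip leading zeros: 1011110101
= 1011110101


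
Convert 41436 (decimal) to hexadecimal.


Divide by 16 repeatedly:
41436 ÷ 16 = 2589 remainder 12 (C)
2589 ÷ 16 = 161 remainder 13 (D)
161 ÷ 16 = 10 remainder 1 (1)
10 ÷ 16 = 0 remainder 10 (A)
Reading remainders bottom-up:
= 0xA1DC


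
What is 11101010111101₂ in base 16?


Group into 4-bit nibbles: 0011101010111101
  0011 = 3
  1010 = A
  1011 = B
  1101 = D
= 0x3ABD


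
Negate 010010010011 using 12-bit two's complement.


Original: 010010010011
Step 1 - Invert all bits: 101101101100
Step 2 - Add 1: 101101101100 + 1
= 101101101101 (represents -1171)


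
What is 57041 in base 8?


Divide by 8 repeatedly:
57041 ÷ 8 = 7130 remainder 1
7130 ÷ 8 = 891 remainder 2
891 ÷ 8 = 111 remainder 3
111 ÷ 8 = 13 remainder 7
13 ÷ 8 = 1 remainder 5
1 ÷ 8 = 0 remainder 1
Reading remainders bottom-up:
= 0o157321


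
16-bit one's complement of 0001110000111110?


Original: 0001110000111110
Invert all bits:
  bit 0: 0 → 1
  bit 1: 0 → 1
  bit 2: 0 → 1
  bit 3: 1 → 0
  bit 4: 1 → 0
  bit 5: 1 → 0
  bit 6: 0 → 1
  bit 7: 0 → 1
  bit 8: 0 → 1
  bit 9: 0 → 1
  bit 10: 1 → 0
  bit 11: 1 → 0
  bit 12: 1 → 0
  bit 13: 1 → 0
  bit 14: 1 → 0
  bit 15: 0 → 1
= 1110001111000001


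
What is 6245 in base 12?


Divide by 12 repeatedly:
6245 ÷ 12 = 520 remainder 5
520 ÷ 12 = 43 remainder 4
43 ÷ 12 = 3 remainder 7
3 ÷ 12 = 0 remainder 3
Reading remainders bottom-up:
= 3745


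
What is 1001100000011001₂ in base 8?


Group into 3-bit groups: 001001100000011001
  001 = 1
  001 = 1
  100 = 4
  000 = 0
  011 = 3
  001 = 1
= 0o114031


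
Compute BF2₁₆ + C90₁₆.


Align and add column by column (LSB to MSB, each column mod 16 with carry):
  0BF2
+ 0C90
  ----
  col 0: 2(2) + 0(0) + 0 (carry in) = 2 → 2(2), carry out 0
  col 1: F(15) + 9(9) + 0 (carry in) = 24 → 8(8), carry out 1
  col 2: B(11) + C(12) + 1 (carry in) = 24 → 8(8), carry out 1
  col 3: 0(0) + 0(0) + 1 (carry in) = 1 → 1(1), carry out 0
Reading digits MSB→LSB: 1882
Strip leading zeros: 1882
= 0x1882


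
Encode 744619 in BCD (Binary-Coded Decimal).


Each digit → 4-bit binary:
  7 → 0111
  4 → 0100
  4 → 0100
  6 → 0110
  1 → 0001
  9 → 1001
= 0111 0100 0100 0110 0001 1001


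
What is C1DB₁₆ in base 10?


Positional values:
Position 0: B × 16^0 = 11 × 1 = 11
Position 1: D × 16^1 = 13 × 16 = 208
Position 2: 1 × 16^2 = 1 × 256 = 256
Position 3: C × 16^3 = 12 × 4096 = 49152
Sum = 11 + 208 + 256 + 49152
= 49627


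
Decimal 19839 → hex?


Divide by 16 repeatedly:
19839 ÷ 16 = 1239 remainder 15 (F)
1239 ÷ 16 = 77 remainder 7 (7)
77 ÷ 16 = 4 remainder 13 (D)
4 ÷ 16 = 0 remainder 4 (4)
Reading remainders bottom-up:
= 0x4D7F


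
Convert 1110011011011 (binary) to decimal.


Positional values:
Bit 0: 1 × 2^0 = 1
Bit 1: 1 × 2^1 = 2
Bit 3: 1 × 2^3 = 8
Bit 4: 1 × 2^4 = 16
Bit 6: 1 × 2^6 = 64
Bit 7: 1 × 2^7 = 128
Bit 10: 1 × 2^10 = 1024
Bit 11: 1 × 2^11 = 2048
Bit 12: 1 × 2^12 = 4096
Sum = 1 + 2 + 8 + 16 + 64 + 128 + 1024 + 2048 + 4096
= 7387


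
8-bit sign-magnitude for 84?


Sign bit: 0 (positive)
Magnitude: 84 = 1010100
= 01010100


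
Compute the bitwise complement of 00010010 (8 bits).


Original: 00010010
Invert all bits:
  bit 0: 0 → 1
  bit 1: 0 → 1
  bit 2: 0 → 1
  bit 3: 1 → 0
  bit 4: 0 → 1
  bit 5: 0 → 1
  bit 6: 1 → 0
  bit 7: 0 → 1
= 11101101


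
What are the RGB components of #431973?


Hex: #431973
R = 43₁₆ = 67
G = 19₁₆ = 25
B = 73₁₆ = 115
= RGB(67, 25, 115)


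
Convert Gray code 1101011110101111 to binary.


Gray code: 1101011110101111
MSB stays the same: 1
Each subsequent bit = prev_binary XOR current_gray:
  B[1] = 1 XOR 1 = 0
  B[2] = 0 XOR 0 = 0
  B[3] = 0 XOR 1 = 1
  B[4] = 1 XOR 0 = 1
  B[5] = 1 XOR 1 = 0
  B[6] = 0 XOR 1 = 1
  B[7] = 1 XOR 1 = 0
  B[8] = 0 XOR 1 = 1
  B[9] = 1 XOR 0 = 1
  B[10] = 1 XOR 1 = 0
  B[11] = 0 XOR 0 = 0
  B[12] = 0 XOR 1 = 1
  B[13] = 1 XOR 1 = 0
  B[14] = 0 XOR 1 = 1
  B[15] = 1 XOR 1 = 0
= 1001101011001010 (39626 decimal)


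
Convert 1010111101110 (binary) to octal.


Group into 3-bit groups: 001010111101110
  001 = 1
  010 = 2
  111 = 7
  101 = 5
  110 = 6
= 0o12756


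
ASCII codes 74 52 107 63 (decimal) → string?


Codes (decimal): 74 52 107 63
Per-code ASCII lookup:
  74  (range 65-90: uppercase, 74 - 65 = 9) → 'J'
  52  (range 48-57: digits, 52 - 48 = 4) → '4'
  107  (range 97-122: lowercase, 107 - 97 = 10) → 'k'
  63  (special character) → '?'
= 'J4k?'


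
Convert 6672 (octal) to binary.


Each octal digit → 3 binary bits:
  6 = 110
  6 = 110
  7 = 111
  2 = 010
Concatenate: 110 110 111 010
= 110110111010


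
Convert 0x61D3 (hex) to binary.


Each hex digit → 4 binary bits:
  6 = 0110
  1 = 0001
  D = 1101
  3 = 0011
Concatenate: 0110 0001 1101 0011
= 0110000111010011


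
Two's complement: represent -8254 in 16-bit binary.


Original: 0010000000111110
Step 1 - Invert all bits: 1101111111000001
Step 2 - Add 1: 1101111111000001 + 1
= 1101111111000010 (represents -8254)


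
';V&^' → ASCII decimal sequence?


String: ';V&^'  (4 characters)
Per-character ASCII lookup:
  ';': special character: ';' = 59
  'V': uppercase starts at 65: 'V' = 65 + 21 = 86
  '&': special character: '&' = 38
  '^': special character: '^' = 94
= 59 86 38 94


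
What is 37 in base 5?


Divide by 5 repeatedly:
37 ÷ 5 = 7 remainder 2
7 ÷ 5 = 1 remainder 2
1 ÷ 5 = 0 remainder 1
Reading remainders bottom-up:
= 122


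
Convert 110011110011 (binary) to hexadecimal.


Group into 4-bit nibbles: 110011110011
  1100 = C
  1111 = F
  0011 = 3
= 0xCF3


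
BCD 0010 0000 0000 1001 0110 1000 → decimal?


Each 4-bit group → digit:
  0010 → 2
  0000 → 0
  0000 → 0
  1001 → 9
  0110 → 6
  1000 → 8
= 200968


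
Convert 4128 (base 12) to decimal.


Positional values (base 12):
  8 × 12^0 = 8 × 1 = 8
  2 × 12^1 = 2 × 12 = 24
  1 × 12^2 = 1 × 144 = 144
  4 × 12^3 = 4 × 1728 = 6912
Sum = 8 + 24 + 144 + 6912
= 7088


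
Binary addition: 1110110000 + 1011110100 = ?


Align and add column by column (LSB to MSB, carry propagating):
  01110110000
+ 01011110100
  -----------
  col 0: 0 + 0 + 0 (carry in) = 0 → bit 0, carry out 0
  col 1: 0 + 0 + 0 (carry in) = 0 → bit 0, carry out 0
  col 2: 0 + 1 + 0 (carry in) = 1 → bit 1, carry out 0
  col 3: 0 + 0 + 0 (carry in) = 0 → bit 0, carry out 0
  col 4: 1 + 1 + 0 (carry in) = 2 → bit 0, carry out 1
  col 5: 1 + 1 + 1 (carry in) = 3 → bit 1, carry out 1
  col 6: 0 + 1 + 1 (carry in) = 2 → bit 0, carry out 1
  col 7: 1 + 1 + 1 (carry in) = 3 → bit 1, carry out 1
  col 8: 1 + 0 + 1 (carry in) = 2 → bit 0, carry out 1
  col 9: 1 + 1 + 1 (carry in) = 3 → bit 1, carry out 1
  col 10: 0 + 0 + 1 (carry in) = 1 → bit 1, carry out 0
Reading bits MSB→LSB: 11010100100
Strip leading zeros: 11010100100
= 11010100100


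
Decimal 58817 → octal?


Divide by 8 repeatedly:
58817 ÷ 8 = 7352 remainder 1
7352 ÷ 8 = 919 remainder 0
919 ÷ 8 = 114 remainder 7
114 ÷ 8 = 14 remainder 2
14 ÷ 8 = 1 remainder 6
1 ÷ 8 = 0 remainder 1
Reading remainders bottom-up:
= 0o162701


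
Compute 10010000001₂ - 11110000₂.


Align and subtract column by column (LSB to MSB, borrowing when needed):
  10010000001
- 00011110000
  -----------
  col 0: (1 - 0 borrow-in) - 0 → 1 - 0 = 1, borrow out 0
  col 1: (0 - 0 borrow-in) - 0 → 0 - 0 = 0, borrow out 0
  col 2: (0 - 0 borrow-in) - 0 → 0 - 0 = 0, borrow out 0
  col 3: (0 - 0 borrow-in) - 0 → 0 - 0 = 0, borrow out 0
  col 4: (0 - 0 borrow-in) - 1 → borrow from next column: (0+2) - 1 = 1, borrow out 1
  col 5: (0 - 1 borrow-in) - 1 → borrow from next column: (-1+2) - 1 = 0, borrow out 1
  col 6: (0 - 1 borrow-in) - 1 → borrow from next column: (-1+2) - 1 = 0, borrow out 1
  col 7: (1 - 1 borrow-in) - 1 → borrow from next column: (0+2) - 1 = 1, borrow out 1
  col 8: (0 - 1 borrow-in) - 0 → borrow from next column: (-1+2) - 0 = 1, borrow out 1
  col 9: (0 - 1 borrow-in) - 0 → borrow from next column: (-1+2) - 0 = 1, borrow out 1
  col 10: (1 - 1 borrow-in) - 0 → 0 - 0 = 0, borrow out 0
Reading bits MSB→LSB: 01110010001
Strip leading zeros: 1110010001
= 1110010001


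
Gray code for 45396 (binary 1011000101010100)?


Binary: 1011000101010100
Gray code: G = B XOR (B >> 1)
B >> 1 = 0101100010101010
1011000101010100 XOR 0101100010101010:
  1 XOR 0 = 1
  0 XOR 1 = 1
  1 XOR 0 = 1
  1 XOR 1 = 0
  0 XOR 1 = 1
  0 XOR 0 = 0
  0 XOR 0 = 0
  1 XOR 0 = 1
  0 XOR 1 = 1
  1 XOR 0 = 1
  0 XOR 1 = 1
  1 XOR 0 = 1
  0 XOR 1 = 1
  1 XOR 0 = 1
  0 XOR 1 = 1
  0 XOR 0 = 0
= 1110100111111110


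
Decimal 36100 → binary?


Divide by 2 repeatedly:
36100 ÷ 2 = 18050 remainder 0
18050 ÷ 2 = 9025 remainder 0
9025 ÷ 2 = 4512 remainder 1
4512 ÷ 2 = 2256 remainder 0
2256 ÷ 2 = 1128 remainder 0
1128 ÷ 2 = 564 remainder 0
564 ÷ 2 = 282 remainder 0
282 ÷ 2 = 141 remainder 0
141 ÷ 2 = 70 remainder 1
70 ÷ 2 = 35 remainder 0
35 ÷ 2 = 17 remainder 1
17 ÷ 2 = 8 remainder 1
8 ÷ 2 = 4 remainder 0
4 ÷ 2 = 2 remainder 0
2 ÷ 2 = 1 remainder 0
1 ÷ 2 = 0 remainder 1
Reading remainders bottom-up:
= 1000110100000100


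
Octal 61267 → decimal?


Positional values:
Position 0: 7 × 8^0 = 7
Position 1: 6 × 8^1 = 48
Position 2: 2 × 8^2 = 128
Position 3: 1 × 8^3 = 512
Position 4: 6 × 8^4 = 24576
Sum = 7 + 48 + 128 + 512 + 24576
= 25271


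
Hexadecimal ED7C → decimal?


Positional values:
Position 0: C × 16^0 = 12 × 1 = 12
Position 1: 7 × 16^1 = 7 × 16 = 112
Position 2: D × 16^2 = 13 × 256 = 3328
Position 3: E × 16^3 = 14 × 4096 = 57344
Sum = 12 + 112 + 3328 + 57344
= 60796


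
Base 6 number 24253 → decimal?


Positional values (base 6):
  3 × 6^0 = 3 × 1 = 3
  5 × 6^1 = 5 × 6 = 30
  2 × 6^2 = 2 × 36 = 72
  4 × 6^3 = 4 × 216 = 864
  2 × 6^4 = 2 × 1296 = 2592
Sum = 3 + 30 + 72 + 864 + 2592
= 3561


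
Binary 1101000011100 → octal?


Group into 3-bit groups: 001101000011100
  001 = 1
  101 = 5
  000 = 0
  011 = 3
  100 = 4
= 0o15034


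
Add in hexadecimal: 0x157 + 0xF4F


Align and add column by column (LSB to MSB, each column mod 16 with carry):
  0157
+ 0F4F
  ----
  col 0: 7(7) + F(15) + 0 (carry in) = 22 → 6(6), carry out 1
  col 1: 5(5) + 4(4) + 1 (carry in) = 10 → A(10), carry out 0
  col 2: 1(1) + F(15) + 0 (carry in) = 16 → 0(0), carry out 1
  col 3: 0(0) + 0(0) + 1 (carry in) = 1 → 1(1), carry out 0
Reading digits MSB→LSB: 10A6
Strip leading zeros: 10A6
= 0x10A6


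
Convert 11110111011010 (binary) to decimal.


Positional values:
Bit 1: 1 × 2^1 = 2
Bit 3: 1 × 2^3 = 8
Bit 4: 1 × 2^4 = 16
Bit 6: 1 × 2^6 = 64
Bit 7: 1 × 2^7 = 128
Bit 8: 1 × 2^8 = 256
Bit 10: 1 × 2^10 = 1024
Bit 11: 1 × 2^11 = 2048
Bit 12: 1 × 2^12 = 4096
Bit 13: 1 × 2^13 = 8192
Sum = 2 + 8 + 16 + 64 + 128 + 256 + 1024 + 2048 + 4096 + 8192
= 15834


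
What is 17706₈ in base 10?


Positional values:
Position 0: 6 × 8^0 = 6
Position 1: 0 × 8^1 = 0
Position 2: 7 × 8^2 = 448
Position 3: 7 × 8^3 = 3584
Position 4: 1 × 8^4 = 4096
Sum = 6 + 0 + 448 + 3584 + 4096
= 8134


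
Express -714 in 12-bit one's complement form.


Original: 001011001010
Invert all bits:
  bit 0: 0 → 1
  bit 1: 0 → 1
  bit 2: 1 → 0
  bit 3: 0 → 1
  bit 4: 1 → 0
  bit 5: 1 → 0
  bit 6: 0 → 1
  bit 7: 0 → 1
  bit 8: 1 → 0
  bit 9: 0 → 1
  bit 10: 1 → 0
  bit 11: 0 → 1
= 110100110101


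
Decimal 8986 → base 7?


Divide by 7 repeatedly:
8986 ÷ 7 = 1283 remainder 5
1283 ÷ 7 = 183 remainder 2
183 ÷ 7 = 26 remainder 1
26 ÷ 7 = 3 remainder 5
3 ÷ 7 = 0 remainder 3
Reading remainders bottom-up:
= 35125


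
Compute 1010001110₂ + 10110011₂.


Align and add column by column (LSB to MSB, carry propagating):
  01010001110
+ 00010110011
  -----------
  col 0: 0 + 1 + 0 (carry in) = 1 → bit 1, carry out 0
  col 1: 1 + 1 + 0 (carry in) = 2 → bit 0, carry out 1
  col 2: 1 + 0 + 1 (carry in) = 2 → bit 0, carry out 1
  col 3: 1 + 0 + 1 (carry in) = 2 → bit 0, carry out 1
  col 4: 0 + 1 + 1 (carry in) = 2 → bit 0, carry out 1
  col 5: 0 + 1 + 1 (carry in) = 2 → bit 0, carry out 1
  col 6: 0 + 0 + 1 (carry in) = 1 → bit 1, carry out 0
  col 7: 1 + 1 + 0 (carry in) = 2 → bit 0, carry out 1
  col 8: 0 + 0 + 1 (carry in) = 1 → bit 1, carry out 0
  col 9: 1 + 0 + 0 (carry in) = 1 → bit 1, carry out 0
  col 10: 0 + 0 + 0 (carry in) = 0 → bit 0, carry out 0
Reading bits MSB→LSB: 01101000001
Strip leading zeros: 1101000001
= 1101000001


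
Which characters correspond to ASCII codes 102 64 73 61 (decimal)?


Codes (decimal): 102 64 73 61
Per-code ASCII lookup:
  102  (range 97-122: lowercase, 102 - 97 = 5) → 'f'
  64  (special character) → '@'
  73  (range 65-90: uppercase, 73 - 65 = 8) → 'I'
  61  (special character) → '='
= 'f@I='


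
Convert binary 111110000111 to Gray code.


Binary: 111110000111
Gray code: G = B XOR (B >> 1)
B >> 1 = 011111000011
111110000111 XOR 011111000011:
  1 XOR 0 = 1
  1 XOR 1 = 0
  1 XOR 1 = 0
  1 XOR 1 = 0
  1 XOR 1 = 0
  0 XOR 1 = 1
  0 XOR 0 = 0
  0 XOR 0 = 0
  0 XOR 0 = 0
  1 XOR 0 = 1
  1 XOR 1 = 0
  1 XOR 1 = 0
= 100001000100


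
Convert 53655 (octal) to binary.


Each octal digit → 3 binary bits:
  5 = 101
  3 = 011
  6 = 110
  5 = 101
  5 = 101
Concatenate: 101 011 110 101 101
= 101011110101101


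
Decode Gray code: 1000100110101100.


Gray code: 1000100110101100
MSB stays the same: 1
Each subsequent bit = prev_binary XOR current_gray:
  B[1] = 1 XOR 0 = 1
  B[2] = 1 XOR 0 = 1
  B[3] = 1 XOR 0 = 1
  B[4] = 1 XOR 1 = 0
  B[5] = 0 XOR 0 = 0
  B[6] = 0 XOR 0 = 0
  B[7] = 0 XOR 1 = 1
  B[8] = 1 XOR 1 = 0
  B[9] = 0 XOR 0 = 0
  B[10] = 0 XOR 1 = 1
  B[11] = 1 XOR 0 = 1
  B[12] = 1 XOR 1 = 0
  B[13] = 0 XOR 1 = 1
  B[14] = 1 XOR 0 = 1
  B[15] = 1 XOR 0 = 1
= 1111000100110111 (61751 decimal)


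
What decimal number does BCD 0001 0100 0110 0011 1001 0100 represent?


Each 4-bit group → digit:
  0001 → 1
  0100 → 4
  0110 → 6
  0011 → 3
  1001 → 9
  0100 → 4
= 146394


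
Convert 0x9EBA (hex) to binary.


Each hex digit → 4 binary bits:
  9 = 1001
  E = 1110
  B = 1011
  A = 1010
Concatenate: 1001 1110 1011 1010
= 1001111010111010


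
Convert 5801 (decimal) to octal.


Divide by 8 repeatedly:
5801 ÷ 8 = 725 remainder 1
725 ÷ 8 = 90 remainder 5
90 ÷ 8 = 11 remainder 2
11 ÷ 8 = 1 remainder 3
1 ÷ 8 = 0 remainder 1
Reading remainders bottom-up:
= 0o13251


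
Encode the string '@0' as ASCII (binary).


String: '@0'  (2 characters)
Per-character ASCII lookup:
  '@': special character: '@' = 64 → 1000000
  '0': digits start at 48: '0' = 48 + 0 = 48 → 110000
= 1000000 110000


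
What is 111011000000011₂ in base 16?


Group into 4-bit nibbles: 0111011000000011
  0111 = 7
  0110 = 6
  0000 = 0
  0011 = 3
= 0x7603


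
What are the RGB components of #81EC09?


Hex: #81EC09
R = 81₁₆ = 129
G = EC₁₆ = 236
B = 09₁₆ = 9
= RGB(129, 236, 9)


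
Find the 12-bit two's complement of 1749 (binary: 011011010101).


Original: 011011010101
Step 1 - Invert all bits: 100100101010
Step 2 - Add 1: 100100101010 + 1
= 100100101011 (represents -1749)


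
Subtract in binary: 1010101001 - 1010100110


Align and subtract column by column (LSB to MSB, borrowing when needed):
  1010101001
- 1010100110
  ----------
  col 0: (1 - 0 borrow-in) - 0 → 1 - 0 = 1, borrow out 0
  col 1: (0 - 0 borrow-in) - 1 → borrow from next column: (0+2) - 1 = 1, borrow out 1
  col 2: (0 - 1 borrow-in) - 1 → borrow from next column: (-1+2) - 1 = 0, borrow out 1
  col 3: (1 - 1 borrow-in) - 0 → 0 - 0 = 0, borrow out 0
  col 4: (0 - 0 borrow-in) - 0 → 0 - 0 = 0, borrow out 0
  col 5: (1 - 0 borrow-in) - 1 → 1 - 1 = 0, borrow out 0
  col 6: (0 - 0 borrow-in) - 0 → 0 - 0 = 0, borrow out 0
  col 7: (1 - 0 borrow-in) - 1 → 1 - 1 = 0, borrow out 0
  col 8: (0 - 0 borrow-in) - 0 → 0 - 0 = 0, borrow out 0
  col 9: (1 - 0 borrow-in) - 1 → 1 - 1 = 0, borrow out 0
Reading bits MSB→LSB: 0000000011
Strip leading zeros: 11
= 11
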